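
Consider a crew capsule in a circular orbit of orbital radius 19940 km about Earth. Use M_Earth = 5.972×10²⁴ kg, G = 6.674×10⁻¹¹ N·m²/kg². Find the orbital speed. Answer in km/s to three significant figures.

μ = GM = 6.674×10⁻¹¹ × 5.972×10²⁴ = 3.986×10¹⁴ m³/s².
r = 19940 km = 1.994×10⁷ m.
For a circular orbit v = √(μ/r) = √(3.986×10¹⁴ / 1.994×10⁷) = √(1.999×10⁷) = 4471 m/s.
That is 4.471 km/s.

v ≈ 4.47 km/s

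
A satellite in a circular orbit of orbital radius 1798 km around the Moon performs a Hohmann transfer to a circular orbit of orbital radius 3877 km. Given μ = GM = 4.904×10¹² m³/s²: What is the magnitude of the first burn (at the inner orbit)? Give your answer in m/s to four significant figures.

r₁ = 1798 km = 1.798×10⁶ m.
r₂ = 3877 km = 3.877×10⁶ m.
Transfer ellipse a_t = (r₁ + r₂)/2 = 2.838×10⁶ m.
At r₁: circular v_c1 = √(μ/r₁) = 1652 m/s; transfer-perilune v_p = √[μ(2/r₁ − 1/a_t)] = 1930 m/s.
Δv₁ = v_p − v_c1 = 279.0 m/s.

Δv ≈ 279.0 m/s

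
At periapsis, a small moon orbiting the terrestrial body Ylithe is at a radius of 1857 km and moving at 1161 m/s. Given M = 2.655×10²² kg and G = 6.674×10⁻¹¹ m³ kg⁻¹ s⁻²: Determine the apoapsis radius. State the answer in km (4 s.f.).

apoapsis radius ≈ 4466 km

μ = GM = 6.674×10⁻¹¹ × 2.655×10²² = 1.772×10¹² m³/s².
r_p = 1.857×10⁶ m.
Specific energy ε = v²/2 − μ/r = -2.802×10⁵ J/kg, so a = −μ/(2ε) = 3.162×10⁶ m.
The apsides satisfy r_p + r_a = 2a, so the apoapsis radius is 2a − r_p = 4.466×10⁶ m = 4466.0 km.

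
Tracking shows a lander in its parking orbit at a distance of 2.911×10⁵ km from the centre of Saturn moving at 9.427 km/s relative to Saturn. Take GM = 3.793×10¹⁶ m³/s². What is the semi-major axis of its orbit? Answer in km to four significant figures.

r = 2.911×10⁸ m.
Vis-viva rearranged: 1/a = 2/r − v²/μ = 6.870×10⁻⁹ − 2.343×10⁻⁹ = 4.528×10⁻⁹ m⁻¹.
a = 2.209×10⁸ m = 2.2087×10⁵ km.

a ≈ 2.209×10⁵ km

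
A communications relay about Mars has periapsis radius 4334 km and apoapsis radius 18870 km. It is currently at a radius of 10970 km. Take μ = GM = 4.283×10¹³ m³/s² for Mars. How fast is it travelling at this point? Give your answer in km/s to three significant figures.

v ≈ 2.03 km/s

Semi-major axis a = (r_p + r_a)/2 = 11602 km = 1.160×10⁷ m.
Vis-viva: v² = μ(2/r − 1/a) = 4.283×10¹³ × (1.823×10⁻⁷ − 8.619×10⁻⁸) = 4.117×10⁶ m²/s².
v = 2029 m/s = 2.029 km/s.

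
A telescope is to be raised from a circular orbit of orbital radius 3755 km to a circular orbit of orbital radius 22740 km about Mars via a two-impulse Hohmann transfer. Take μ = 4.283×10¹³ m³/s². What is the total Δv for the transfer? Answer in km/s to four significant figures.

Δv_total ≈ 1.689 km/s

r₁ = 3755 km = 3.755×10⁶ m.
r₂ = 22740 km = 2.274×10⁷ m.
Transfer ellipse a_t = (r₁ + r₂)/2 = 1.325×10⁷ m.
At r₁: circular v_c1 = √(μ/r₁) = 3377 m/s; transfer-periapsis v_p = √[μ(2/r₁ − 1/a_t)] = 4425 m/s.
Δv₁ = v_p − v_c1 = 1048 m/s.
At r₂: circular v_c2 = √(μ/r₂) = 1372 m/s; transfer-apoapsis v_a = √[μ(2/r₂ − 1/a_t)] = 730.7 m/s.
Δv₂ = v_c2 − v_a = 641.7 m/s.
Total Δv = Δv₁ + Δv₂ = 1689 m/s = 1.689 km/s.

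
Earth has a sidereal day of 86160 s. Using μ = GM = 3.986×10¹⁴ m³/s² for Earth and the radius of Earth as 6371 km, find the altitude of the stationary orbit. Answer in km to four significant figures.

A synchronous orbit has period T, so by Kepler's third law a = (μT²/4π²)^(1/3).
μT²/4π² = 3.986×10¹⁴ × (8.616×10⁴)² / 39.48 = 7.495×10²² m³.
a = 4.216×10⁷ m = 42163 km.
Altitude h = a − R = 42163 − 6371 = 35792 km.

h_sync ≈ 35790 km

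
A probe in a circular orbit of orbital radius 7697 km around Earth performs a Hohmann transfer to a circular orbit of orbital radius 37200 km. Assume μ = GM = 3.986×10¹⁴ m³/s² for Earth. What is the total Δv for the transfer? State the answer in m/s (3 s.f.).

Δv_total ≈ 3420 m/s

r₁ = 7697 km = 7.697×10⁶ m.
r₂ = 37200 km = 3.720×10⁷ m.
Transfer ellipse a_t = (r₁ + r₂)/2 = 2.245×10⁷ m.
At r₁: circular v_c1 = √(μ/r₁) = 7196 m/s; transfer-perigee v_p = √[μ(2/r₁ − 1/a_t)] = 9264 m/s.
Δv₁ = v_p − v_c1 = 2067 m/s.
At r₂: circular v_c2 = √(μ/r₂) = 3273 m/s; transfer-apogee v_a = √[μ(2/r₂ − 1/a_t)] = 1917 m/s.
Δv₂ = v_c2 − v_a = 1357 m/s.
Total Δv = Δv₁ + Δv₂ = 3424 m/s.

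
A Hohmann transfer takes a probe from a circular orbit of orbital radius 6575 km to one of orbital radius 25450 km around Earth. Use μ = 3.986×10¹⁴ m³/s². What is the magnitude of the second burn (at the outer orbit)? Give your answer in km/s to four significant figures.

Δv ≈ 1.422 km/s

r₁ = 6575 km = 6.575×10⁶ m.
r₂ = 25450 km = 2.545×10⁷ m.
Transfer ellipse a_t = (r₁ + r₂)/2 = 1.601×10⁷ m.
At r₁: circular v_c1 = √(μ/r₁) = 7786 m/s; transfer-perigee v_p = √[μ(2/r₁ − 1/a_t)] = 9816 m/s.
At r₂: circular v_c2 = √(μ/r₂) = 3958 m/s; transfer-apogee v_a = √[μ(2/r₂ − 1/a_t)] = 2536 m/s.
Δv₂ = v_c2 − v_a = 1422 m/s.
= 1.422 km/s.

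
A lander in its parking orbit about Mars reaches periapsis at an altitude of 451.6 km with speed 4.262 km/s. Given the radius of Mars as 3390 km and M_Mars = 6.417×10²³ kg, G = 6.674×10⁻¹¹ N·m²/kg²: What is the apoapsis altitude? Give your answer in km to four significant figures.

apoapsis altitude ≈ 13500 km

μ = GM = 6.674×10⁻¹¹ × 6.417×10²³ = 4.283×10¹³ m³/s².
r_p = 3390 + 451.6 = 3841.6 km = 3.842×10⁶ m.
Specific energy ε = v²/2 − μ/r = -2.066×10⁶ J/kg, so a = −μ/(2ε) = 1.037×10⁷ m.
The apsides satisfy r_p + r_a = 2a, so the apoapsis radius is 2a − r_p = 1.689×10⁷ m = 16889 km.
Apoapsis altitude = 16889 − 3390 = 13499 km.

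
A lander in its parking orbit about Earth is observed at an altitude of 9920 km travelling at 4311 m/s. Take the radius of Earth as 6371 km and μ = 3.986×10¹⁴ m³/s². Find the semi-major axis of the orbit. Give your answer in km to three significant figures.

a ≈ 13100 km

r = 6371 + 9920 = 16291 km = 1.629×10⁷ m.
Specific orbital energy ε = v²/2 − μ/r = (4311)²/2 − 3.986×10¹⁴/1.629×10⁷ = -1.518×10⁷ J/kg.
Since ε = −μ/(2a), a = −μ/(2ε) = 1.313×10⁷ m = 13133 km.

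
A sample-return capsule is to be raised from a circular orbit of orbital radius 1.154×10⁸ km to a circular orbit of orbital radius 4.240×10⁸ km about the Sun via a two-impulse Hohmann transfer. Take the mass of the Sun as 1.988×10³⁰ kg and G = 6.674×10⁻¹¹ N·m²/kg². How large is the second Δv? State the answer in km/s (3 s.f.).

Δv ≈ 6.12 km/s

μ = GM = 6.674×10⁻¹¹ × 1.988×10³⁰ = 1.327×10²⁰ m³/s².
r₁ = 1.154×10⁸ km = 1.154×10¹¹ m.
r₂ = 4.240×10⁸ km = 4.240×10¹¹ m.
Transfer ellipse a_t = (r₁ + r₂)/2 = 2.697×10¹¹ m.
At r₁: circular v_c1 = √(μ/r₁) = 33910 m/s; transfer-perihelion v_p = √[μ(2/r₁ − 1/a_t)] = 42510 m/s.
At r₂: circular v_c2 = √(μ/r₂) = 17690 m/s; transfer-aphelion v_a = √[μ(2/r₂ − 1/a_t)] = 11570 m/s.
Δv₂ = v_c2 − v_a = 6118 m/s.
= 6.118 km/s.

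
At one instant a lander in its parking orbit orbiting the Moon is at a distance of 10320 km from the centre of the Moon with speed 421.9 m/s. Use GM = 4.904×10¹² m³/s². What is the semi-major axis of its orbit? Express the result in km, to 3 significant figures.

a ≈ 6350 km

r = 1.032×10⁷ m.
Specific orbital energy ε = v²/2 − μ/r = (421.9)²/2 − 4.904×10¹²/1.032×10⁷ = -3.862×10⁵ J/kg.
Since ε = −μ/(2a), a = −μ/(2ε) = 6.349×10⁶ m = 6349.1 km.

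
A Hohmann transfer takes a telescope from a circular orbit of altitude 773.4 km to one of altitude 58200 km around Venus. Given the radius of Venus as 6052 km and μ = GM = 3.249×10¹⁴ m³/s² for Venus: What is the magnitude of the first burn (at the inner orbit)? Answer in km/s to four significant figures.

r₁ = 6052 + 773.4 = 6825.4 km = 6.8254×10⁶ m.
r₂ = 6052 + 58200 = 64252 km = 6.4252×10⁷ m.
Transfer ellipse a_t = (r₁ + r₂)/2 = 3.554×10⁷ m.
At r₁: circular v_c1 = √(μ/r₁) = 6899 m/s; transfer-periapsis v_p = √[μ(2/r₁ − 1/a_t)] = 9277 m/s.
Δv₁ = v_p − v_c1 = 2378 m/s.
= 2.378 km/s.

Δv ≈ 2.378 km/s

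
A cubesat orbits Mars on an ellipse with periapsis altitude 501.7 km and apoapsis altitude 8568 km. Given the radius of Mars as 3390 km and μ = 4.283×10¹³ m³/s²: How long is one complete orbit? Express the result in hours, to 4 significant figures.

T ≈ 5.950 hours

r_p = 3390 + 501.7 = 3891.7 km = 3.8917×10⁶ m.
r_a = 3390 + 8568 = 11958 km = 1.1958×10⁷ m.
Semi-major axis a = (r_p + r_a)/2 = (3891.7 + 11958)/2 = 7924.9 km = 7.925×10⁶ m.
By Kepler's third law T = 2π√(a³/μ) = 2π × 3.409×10³ = 2.142×10⁴ s.
= 5.950 hours.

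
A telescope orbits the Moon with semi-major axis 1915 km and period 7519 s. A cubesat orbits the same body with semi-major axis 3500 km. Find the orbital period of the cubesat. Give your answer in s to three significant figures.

T₂ ≈ 18600 s

Kepler's third law: T² ∝ a³, so T₂ = T₁ (a₂/a₁)^(3/2).
a₂/a₁ = 1.828, (a₂/a₁)^(3/2) = 2.471.
T₂ = 7519 × 2.471 = 18580 s.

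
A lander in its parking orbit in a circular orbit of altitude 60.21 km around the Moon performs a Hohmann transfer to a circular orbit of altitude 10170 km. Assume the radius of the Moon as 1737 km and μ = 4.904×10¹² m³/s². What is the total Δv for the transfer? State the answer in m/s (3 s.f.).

r₁ = 1737 + 60.21 = 1797.2 km = 1.7972×10⁶ m.
r₂ = 1737 + 10170 = 11907 km = 1.1907×10⁷ m.
Transfer ellipse a_t = (r₁ + r₂)/2 = 6.852×10⁶ m.
At r₁: circular v_c1 = √(μ/r₁) = 1652 m/s; transfer-perilune v_p = √[μ(2/r₁ − 1/a_t)] = 2178 m/s.
Δv₁ = v_p − v_c1 = 525.7 m/s.
At r₂: circular v_c2 = √(μ/r₂) = 641.8 m/s; transfer-apolune v_a = √[μ(2/r₂ − 1/a_t)] = 328.7 m/s.
Δv₂ = v_c2 − v_a = 313.1 m/s.
Total Δv = Δv₁ + Δv₂ = 838.8 m/s.

Δv_total ≈ 839 m/s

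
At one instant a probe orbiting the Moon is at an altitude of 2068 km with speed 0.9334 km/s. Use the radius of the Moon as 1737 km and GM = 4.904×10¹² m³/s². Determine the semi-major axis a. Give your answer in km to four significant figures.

a ≈ 2874 km

r = 1737 + 2068 = 3805.0 km = 3.805×10⁶ m.
Vis-viva rearranged: 1/a = 2/r − v²/μ = 5.256×10⁻⁷ − 1.777×10⁻⁷ = 3.480×10⁻⁷ m⁻¹.
a = 2.874×10⁶ m = 2873.8 km.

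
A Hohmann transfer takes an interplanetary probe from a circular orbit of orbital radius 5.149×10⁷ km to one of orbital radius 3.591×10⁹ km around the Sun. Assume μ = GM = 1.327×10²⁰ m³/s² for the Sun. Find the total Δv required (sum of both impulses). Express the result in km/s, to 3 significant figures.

r₁ = 5.149×10⁷ km = 5.149×10¹⁰ m.
r₂ = 3.591×10⁹ km = 3.591×10¹² m.
Transfer ellipse a_t = (r₁ + r₂)/2 = 1.821×10¹² m.
At r₁: circular v_c1 = √(μ/r₁) = 50770 m/s; transfer-perihelion v_p = √[μ(2/r₁ − 1/a_t)] = 71280 m/s.
Δv₁ = v_p − v_c1 = 20520 m/s.
At r₂: circular v_c2 = √(μ/r₂) = 6079 m/s; transfer-aphelion v_a = √[μ(2/r₂ − 1/a_t)] = 1022 m/s.
Δv₂ = v_c2 − v_a = 5057 m/s.
Total Δv = Δv₁ + Δv₂ = 25580 m/s = 25.58 km/s.

Δv_total ≈ 25.6 km/s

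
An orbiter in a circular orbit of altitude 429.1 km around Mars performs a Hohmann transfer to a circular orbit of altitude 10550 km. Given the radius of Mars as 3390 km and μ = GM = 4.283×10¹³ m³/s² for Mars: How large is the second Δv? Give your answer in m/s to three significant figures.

r₁ = 3390 + 429.1 = 3819.1 km = 3.8191×10⁶ m.
r₂ = 3390 + 10550 = 13940 km = 1.3940×10⁷ m.
Transfer ellipse a_t = (r₁ + r₂)/2 = 8.880×10⁶ m.
At r₁: circular v_c1 = √(μ/r₁) = 3349 m/s; transfer-periapsis v_p = √[μ(2/r₁ − 1/a_t)] = 4196 m/s.
At r₂: circular v_c2 = √(μ/r₂) = 1753 m/s; transfer-apoapsis v_a = √[μ(2/r₂ − 1/a_t)] = 1150 m/s.
Δv₂ = v_c2 − v_a = 603.3 m/s.

Δv ≈ 603 m/s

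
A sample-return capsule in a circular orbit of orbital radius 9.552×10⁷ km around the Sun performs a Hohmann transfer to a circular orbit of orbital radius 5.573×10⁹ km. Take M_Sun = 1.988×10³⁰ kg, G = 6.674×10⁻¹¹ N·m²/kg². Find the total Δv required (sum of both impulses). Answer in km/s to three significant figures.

Δv_total ≈ 19.0 km/s

μ = GM = 6.674×10⁻¹¹ × 1.988×10³⁰ = 1.327×10²⁰ m³/s².
r₁ = 9.552×10⁷ km = 9.552×10¹⁰ m.
r₂ = 5.573×10⁹ km = 5.573×10¹² m.
Transfer ellipse a_t = (r₁ + r₂)/2 = 2.834×10¹² m.
At r₁: circular v_c1 = √(μ/r₁) = 37270 m/s; transfer-perihelion v_p = √[μ(2/r₁ − 1/a_t)] = 52260 m/s.
Δv₁ = v_p − v_c1 = 14990 m/s.
At r₂: circular v_c2 = √(μ/r₂) = 4879 m/s; transfer-aphelion v_a = √[μ(2/r₂ − 1/a_t)] = 895.7 m/s.
Δv₂ = v_c2 − v_a = 3984 m/s.
Total Δv = Δv₁ + Δv₂ = 18980 m/s = 18.98 km/s.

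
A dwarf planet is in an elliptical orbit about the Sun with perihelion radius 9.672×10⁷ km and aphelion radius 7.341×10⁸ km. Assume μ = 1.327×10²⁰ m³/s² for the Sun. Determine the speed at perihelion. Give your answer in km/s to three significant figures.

Semi-major axis a = (r_p + r_a)/2 = 4.1541×10⁸ km = 4.154×10¹¹ m.
Vis-viva: v² = μ(2/r − 1/a) = 1.327×10²⁰ × (2.068×10⁻¹¹ − 2.407×10⁻¹²) = 2.425×10⁹ m²/s².
v = 49240 m/s = 49.24 km/s.

v ≈ 49.2 km/s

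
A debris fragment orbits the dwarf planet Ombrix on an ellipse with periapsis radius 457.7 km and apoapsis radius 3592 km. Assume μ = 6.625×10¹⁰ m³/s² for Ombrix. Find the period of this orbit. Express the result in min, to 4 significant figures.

Semi-major axis a = (r_p + r_a)/2 = (457.70 + 3592.0)/2 = 2024.8 km = 2.025×10⁶ m.
By Kepler's third law T = 2π√(a³/μ) = 2π × 1.119×10⁴ = 7.034×10⁴ s.
= 1172 min.

T ≈ 1172 min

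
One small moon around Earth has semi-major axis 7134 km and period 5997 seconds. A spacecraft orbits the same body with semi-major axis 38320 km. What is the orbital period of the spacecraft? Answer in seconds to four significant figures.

T₂ ≈ 74660 seconds

Kepler's third law: T² ∝ a³, so T₂ = T₁ (a₂/a₁)^(3/2).
a₂/a₁ = 5.371, (a₂/a₁)^(3/2) = 12.45.
T₂ = 5997 × 12.45 = 74660 seconds.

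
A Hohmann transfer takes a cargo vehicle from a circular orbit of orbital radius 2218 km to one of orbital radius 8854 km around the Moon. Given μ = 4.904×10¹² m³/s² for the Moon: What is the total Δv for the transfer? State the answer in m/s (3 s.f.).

r₁ = 2218 km = 2.218×10⁶ m.
r₂ = 8854 km = 8.854×10⁶ m.
Transfer ellipse a_t = (r₁ + r₂)/2 = 5.536×10⁶ m.
At r₁: circular v_c1 = √(μ/r₁) = 1487 m/s; transfer-perilune v_p = √[μ(2/r₁ − 1/a_t)] = 1880 m/s.
Δv₁ = v_p − v_c1 = 393.5 m/s.
At r₂: circular v_c2 = √(μ/r₂) = 744.2 m/s; transfer-apolune v_a = √[μ(2/r₂ − 1/a_t)] = 471.1 m/s.
Δv₂ = v_c2 − v_a = 273.2 m/s.
Total Δv = Δv₁ + Δv₂ = 666.7 m/s.

Δv_total ≈ 667 m/s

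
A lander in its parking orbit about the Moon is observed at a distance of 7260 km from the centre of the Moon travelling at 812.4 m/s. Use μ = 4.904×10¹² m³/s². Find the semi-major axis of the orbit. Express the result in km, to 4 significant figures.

r = 7.260×10⁶ m.
Specific orbital energy ε = v²/2 − μ/r = (812.4)²/2 − 4.904×10¹²/7.260×10⁶ = -3.455×10⁵ J/kg.
Since ε = −μ/(2a), a = −μ/(2ε) = 7.097×10⁶ m = 7097.3 km.

a ≈ 7097 km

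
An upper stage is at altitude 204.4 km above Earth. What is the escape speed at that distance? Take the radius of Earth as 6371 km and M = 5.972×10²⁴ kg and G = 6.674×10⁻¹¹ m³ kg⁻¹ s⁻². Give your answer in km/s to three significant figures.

μ = GM = 6.674×10⁻¹¹ × 5.972×10²⁴ = 3.986×10¹⁴ m³/s².
r = 6371 + 204.4 = 6575.4 km = 6.5754×10⁶ m.
Escape speed v_esc = √(2μ/r) = √(2 × 3.986×10¹⁴ / 6.575×10⁶) = √(1.212×10⁸) = 11010 m/s.
= 11.01 km/s.

v_esc ≈ 11.0 km/s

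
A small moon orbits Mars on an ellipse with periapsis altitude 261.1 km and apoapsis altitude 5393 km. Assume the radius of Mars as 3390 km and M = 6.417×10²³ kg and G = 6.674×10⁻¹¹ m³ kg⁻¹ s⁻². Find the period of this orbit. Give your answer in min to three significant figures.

μ = GM = 6.674×10⁻¹¹ × 6.417×10²³ = 4.283×10¹³ m³/s².
r_p = 3390 + 261.1 = 3651.1 km = 3.6511×10⁶ m.
r_a = 3390 + 5393 = 8783.0 km = 8.7830×10⁶ m.
Semi-major axis a = (r_p + r_a)/2 = (3651.1 + 8783.0)/2 = 6217.1 km = 6.217×10⁶ m.
By Kepler's third law T = 2π√(a³/μ) = 2π × 2.369×10³ = 1.488×10⁴ s.
= 248.1 min.

T ≈ 248 min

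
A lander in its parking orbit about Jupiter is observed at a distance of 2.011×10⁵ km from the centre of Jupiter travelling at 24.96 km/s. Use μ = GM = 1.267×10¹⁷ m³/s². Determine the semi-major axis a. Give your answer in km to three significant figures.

r = 2.011×10⁸ m.
Specific orbital energy ε = v²/2 − μ/r = (24960)²/2 − 1.267×10¹⁷/2.011×10⁸ = -3.185×10⁸ J/kg.
Since ε = −μ/(2a), a = −μ/(2ε) = 1.989×10⁸ m = 1.9888×10⁵ km.

a ≈ 1.99×10⁵ km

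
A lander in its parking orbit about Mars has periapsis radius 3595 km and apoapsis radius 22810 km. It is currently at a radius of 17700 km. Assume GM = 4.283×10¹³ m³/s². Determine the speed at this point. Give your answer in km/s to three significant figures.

Semi-major axis a = (r_p + r_a)/2 = 13202 km = 1.320×10⁷ m.
Vis-viva: v² = μ(2/r − 1/a) = 4.283×10¹³ × (1.130×10⁻⁷ − 7.574×10⁻⁸) = 1.595×10⁶ m²/s².
v = 1263 m/s = 1.263 km/s.

v ≈ 1.26 km/s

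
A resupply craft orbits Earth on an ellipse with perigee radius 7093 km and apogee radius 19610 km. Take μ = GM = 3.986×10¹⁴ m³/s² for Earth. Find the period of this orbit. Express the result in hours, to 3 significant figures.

T ≈ 4.26 hours

Semi-major axis a = (r_p + r_a)/2 = (7093.0 + 19610)/2 = 13352 km = 1.335×10⁷ m.
By Kepler's third law T = 2π√(a³/μ) = 2π × 2.444×10³ = 1.535×10⁴ s.
= 4.265 hours.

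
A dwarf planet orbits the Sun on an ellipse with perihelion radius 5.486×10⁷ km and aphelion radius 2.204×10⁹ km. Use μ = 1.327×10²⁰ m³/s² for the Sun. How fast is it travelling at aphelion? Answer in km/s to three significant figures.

Semi-major axis a = (r_p + r_a)/2 = 1.1294×10⁹ km = 1.129×10¹² m.
Vis-viva: v² = μ(2/r − 1/a) = 1.327×10²⁰ × (9.074×10⁻¹³ − 8.854×10⁻¹³) = 2.925×10⁶ m²/s².
v = 1710 m/s = 1.710 km/s.

v ≈ 1.71 km/s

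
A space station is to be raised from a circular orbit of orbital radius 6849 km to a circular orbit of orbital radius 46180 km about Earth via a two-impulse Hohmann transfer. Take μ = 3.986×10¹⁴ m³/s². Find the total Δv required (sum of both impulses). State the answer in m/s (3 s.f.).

r₁ = 6849 km = 6.849×10⁶ m.
r₂ = 46180 km = 4.618×10⁷ m.
Transfer ellipse a_t = (r₁ + r₂)/2 = 2.651×10⁷ m.
At r₁: circular v_c1 = √(μ/r₁) = 7629 m/s; transfer-perigee v_p = √[μ(2/r₁ − 1/a_t)] = 10070 m/s.
Δv₁ = v_p − v_c1 = 2439 m/s.
At r₂: circular v_c2 = √(μ/r₂) = 2938 m/s; transfer-apogee v_a = √[μ(2/r₂ − 1/a_t)] = 1493 m/s.
Δv₂ = v_c2 − v_a = 1445 m/s.
Total Δv = Δv₁ + Δv₂ = 3884 m/s.

Δv_total ≈ 3880 m/s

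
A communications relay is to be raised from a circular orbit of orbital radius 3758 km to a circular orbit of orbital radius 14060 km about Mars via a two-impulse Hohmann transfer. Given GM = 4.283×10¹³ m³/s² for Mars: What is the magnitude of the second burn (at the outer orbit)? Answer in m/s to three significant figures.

r₁ = 3758 km = 3.758×10⁶ m.
r₂ = 14060 km = 1.406×10⁷ m.
Transfer ellipse a_t = (r₁ + r₂)/2 = 8.909×10⁶ m.
At r₁: circular v_c1 = √(μ/r₁) = 3376 m/s; transfer-periapsis v_p = √[μ(2/r₁ − 1/a_t)] = 4241 m/s.
At r₂: circular v_c2 = √(μ/r₂) = 1745 m/s; transfer-apoapsis v_a = √[μ(2/r₂ − 1/a_t)] = 1134 m/s.
Δv₂ = v_c2 − v_a = 611.8 m/s.

Δv ≈ 612 m/s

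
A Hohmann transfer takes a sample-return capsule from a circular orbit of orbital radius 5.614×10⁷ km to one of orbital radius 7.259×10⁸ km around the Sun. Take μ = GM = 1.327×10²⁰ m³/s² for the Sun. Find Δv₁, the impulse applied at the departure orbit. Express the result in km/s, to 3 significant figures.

r₁ = 5.614×10⁷ km = 5.614×10¹⁰ m.
r₂ = 7.259×10⁸ km = 7.259×10¹¹ m.
Transfer ellipse a_t = (r₁ + r₂)/2 = 3.910×10¹¹ m.
At r₁: circular v_c1 = √(μ/r₁) = 48620 m/s; transfer-perihelion v_p = √[μ(2/r₁ − 1/a_t)] = 66240 m/s.
Δv₁ = v_p − v_c1 = 17620 m/s.
= 17.62 km/s.

Δv ≈ 17.6 km/s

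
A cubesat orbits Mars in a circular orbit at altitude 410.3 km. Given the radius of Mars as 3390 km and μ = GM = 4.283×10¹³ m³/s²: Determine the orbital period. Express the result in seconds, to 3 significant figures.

r = 3390 + 410.3 = 3800.3 km = 3.8003×10⁶ m.
Kepler's third law: T = 2π√(r³/μ) = 2π√((3.800×10⁶)³ / 4.283×10¹³).
r³/μ = 1.281×10⁶ s², so T = 2π × 1.132×10³ = 7.113×10³ s.

T ≈ 7110 seconds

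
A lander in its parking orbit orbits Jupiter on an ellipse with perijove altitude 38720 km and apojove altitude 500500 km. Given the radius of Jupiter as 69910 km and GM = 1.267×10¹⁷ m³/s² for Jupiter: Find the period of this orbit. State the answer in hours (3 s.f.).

T ≈ 30.7 hours

r_p = 69910 + 38720 = 108630 km = 1.0863×10⁸ m.
r_a = 69910 + 500500 = 570410 km = 5.7041×10⁸ m.
Semi-major axis a = (r_p + r_a)/2 = (1.0863×10⁵ + 5.7041×10⁵)/2 = 3.3952×10⁵ km = 3.395×10⁸ m.
By Kepler's third law T = 2π√(a³/μ) = 2π × 1.758×10⁴ = 1.104×10⁵ s.
= 30.68 hours.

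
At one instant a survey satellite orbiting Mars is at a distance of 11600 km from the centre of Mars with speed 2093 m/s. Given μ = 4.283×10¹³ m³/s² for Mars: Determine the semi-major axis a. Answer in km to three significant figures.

a ≈ 14300 km

r = 1.160×10⁷ m.
Vis-viva rearranged: 1/a = 2/r − v²/μ = 1.724×10⁻⁷ − 1.023×10⁻⁷ = 7.013×10⁻⁸ m⁻¹.
a = 1.426×10⁷ m = 14258 km.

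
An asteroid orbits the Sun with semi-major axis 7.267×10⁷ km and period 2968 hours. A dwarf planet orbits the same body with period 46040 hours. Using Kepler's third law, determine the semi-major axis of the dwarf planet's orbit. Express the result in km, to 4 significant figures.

Kepler's third law: a³ ∝ T², so a₂ = a₁ (T₂/T₁)^(2/3).
T₂/T₁ = 15.51, (T₂/T₁)^(2/3) = 6.220.
a₂ = 7.267×10⁷ × 6.220 = 4.520×10⁸ km.

a₂ ≈ 4.520×10⁸ km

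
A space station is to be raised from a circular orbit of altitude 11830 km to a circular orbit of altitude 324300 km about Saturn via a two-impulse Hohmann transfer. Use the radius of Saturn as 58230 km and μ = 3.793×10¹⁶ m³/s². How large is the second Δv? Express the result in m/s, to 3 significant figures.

Δv ≈ 4420 m/s

r₁ = 58230 + 11830 = 70060 km = 7.0060×10⁷ m.
r₂ = 58230 + 324300 = 382530 km = 3.8253×10⁸ m.
Transfer ellipse a_t = (r₁ + r₂)/2 = 2.263×10⁸ m.
At r₁: circular v_c1 = √(μ/r₁) = 23270 m/s; transfer-perikrone v_p = √[μ(2/r₁ − 1/a_t)] = 30250 m/s.
At r₂: circular v_c2 = √(μ/r₂) = 9958 m/s; transfer-apokrone v_a = √[μ(2/r₂ − 1/a_t)] = 5541 m/s.
Δv₂ = v_c2 − v_a = 4417 m/s.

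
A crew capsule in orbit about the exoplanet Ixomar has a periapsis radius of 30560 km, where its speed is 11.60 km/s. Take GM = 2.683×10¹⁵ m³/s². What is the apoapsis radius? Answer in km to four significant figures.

apoapsis radius ≈ 1.002×10⁵ km

r_p = 3.056×10⁷ m.
Specific energy ε = v²/2 − μ/r = -2.051×10⁷ J/kg, so a = −μ/(2ε) = 6.539×10⁷ m.
The apsides satisfy r_p + r_a = 2a, so the apoapsis radius is 2a − r_p = 1.002×10⁸ m = 1.0023×10⁵ km.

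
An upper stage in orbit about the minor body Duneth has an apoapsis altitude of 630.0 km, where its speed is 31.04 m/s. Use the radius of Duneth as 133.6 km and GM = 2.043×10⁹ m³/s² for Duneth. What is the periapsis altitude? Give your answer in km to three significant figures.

periapsis altitude ≈ 34.1 km

r_a = 133.6 + 630.0 = 763.60 km = 7.636×10⁵ m.
Specific energy ε = v²/2 − μ/r = -2.194×10³ J/kg, so a = −μ/(2ε) = 4.656×10⁵ m.
The apsides satisfy r_p + r_a = 2a, so the periapsis radius is 2a − r_a = 1.677×10⁵ m = 167.68 km.
Periapsis altitude = 167.68 − 133.6 = 34.085 km.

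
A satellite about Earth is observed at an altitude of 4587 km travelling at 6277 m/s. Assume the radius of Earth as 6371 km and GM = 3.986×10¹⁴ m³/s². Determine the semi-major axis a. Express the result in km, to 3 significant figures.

r = 6371 + 4587 = 10958 km = 1.096×10⁷ m.
Specific orbital energy ε = v²/2 − μ/r = (6277)²/2 − 3.986×10¹⁴/1.096×10⁷ = -1.667×10⁷ J/kg.
Since ε = −μ/(2a), a = −μ/(2ε) = 1.195×10⁷ m = 11952 km.

a ≈ 12000 km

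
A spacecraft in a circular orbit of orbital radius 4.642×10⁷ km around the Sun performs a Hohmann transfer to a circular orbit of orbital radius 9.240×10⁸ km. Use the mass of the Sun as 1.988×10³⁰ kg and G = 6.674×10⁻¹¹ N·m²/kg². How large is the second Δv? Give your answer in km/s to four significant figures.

Δv ≈ 8.277 km/s

μ = GM = 6.674×10⁻¹¹ × 1.988×10³⁰ = 1.327×10²⁰ m³/s².
r₁ = 4.642×10⁷ km = 4.642×10¹⁰ m.
r₂ = 9.240×10⁸ km = 9.240×10¹¹ m.
Transfer ellipse a_t = (r₁ + r₂)/2 = 4.852×10¹¹ m.
At r₁: circular v_c1 = √(μ/r₁) = 53460 m/s; transfer-perihelion v_p = √[μ(2/r₁ − 1/a_t)] = 73780 m/s.
At r₂: circular v_c2 = √(μ/r₂) = 11980 m/s; transfer-aphelion v_a = √[μ(2/r₂ − 1/a_t)] = 3706 m/s.
Δv₂ = v_c2 − v_a = 8277 m/s.
= 8.277 km/s.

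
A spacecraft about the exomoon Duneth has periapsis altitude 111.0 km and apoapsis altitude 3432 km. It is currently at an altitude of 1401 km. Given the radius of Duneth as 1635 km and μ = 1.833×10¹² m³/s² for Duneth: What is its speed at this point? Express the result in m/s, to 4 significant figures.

v ≈ 818.2 m/s

r_p = 1635 + 111.0 = 1746.0 km = 1.7460×10⁶ m.
r_a = 1635 + 3432 = 5067.0 km = 5.0670×10⁶ m.
r = 1635 + 1401 = 3036.0 km = 3.036×10⁶ m.
Semi-major axis a = (r_p + r_a)/2 = 3406.5 km = 3.406×10⁶ m.
Vis-viva: v² = μ(2/r − 1/a) = 1.833×10¹² × (6.588×10⁻⁷ − 2.936×10⁻⁷) = 6.694×10⁵ m²/s².
v = 818.2 m/s.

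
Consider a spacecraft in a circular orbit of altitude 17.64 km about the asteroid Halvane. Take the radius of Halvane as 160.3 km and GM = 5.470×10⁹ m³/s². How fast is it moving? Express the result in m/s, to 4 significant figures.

v ≈ 175.3 m/s

r = 160.3 + 17.64 = 177.94 km = 1.7794×10⁵ m.
For a circular orbit v = √(μ/r) = √(5.470×10⁹ / 1.779×10⁵) = √(3.074×10⁴) = 175.3 m/s.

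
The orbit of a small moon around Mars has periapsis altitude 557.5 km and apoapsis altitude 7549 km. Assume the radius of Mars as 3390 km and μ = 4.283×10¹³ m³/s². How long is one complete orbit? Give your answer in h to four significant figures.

T ≈ 5.416 h

r_p = 3390 + 557.5 = 3947.5 km = 3.9475×10⁶ m.
r_a = 3390 + 7549 = 10939 km = 1.0939×10⁷ m.
Semi-major axis a = (r_p + r_a)/2 = (3947.5 + 10939)/2 = 7443.2 km = 7.443×10⁶ m.
By Kepler's third law T = 2π√(a³/μ) = 2π × 3.103×10³ = 1.950×10⁴ s.
= 5.416 h.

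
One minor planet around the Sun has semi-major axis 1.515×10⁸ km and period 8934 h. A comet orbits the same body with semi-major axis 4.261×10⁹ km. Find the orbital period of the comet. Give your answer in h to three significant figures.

T₂ ≈ 1.33×10⁶ h

Kepler's third law: T² ∝ a³, so T₂ = T₁ (a₂/a₁)^(3/2).
a₂/a₁ = 28.13, (a₂/a₁)^(3/2) = 149.2.
T₂ = 8934 × 149.2 = 1.333×10⁶ h.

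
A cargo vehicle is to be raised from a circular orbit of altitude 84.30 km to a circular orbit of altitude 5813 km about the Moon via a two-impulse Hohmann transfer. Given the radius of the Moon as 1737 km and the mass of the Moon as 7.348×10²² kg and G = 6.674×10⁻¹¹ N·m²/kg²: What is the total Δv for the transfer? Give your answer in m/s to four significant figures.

μ = GM = 6.674×10⁻¹¹ × 7.348×10²² = 4.904×10¹² m³/s².
r₁ = 1737 + 84.30 = 1821.3 km = 1.8213×10⁶ m.
r₂ = 1737 + 5813 = 7550.0 km = 7.5500×10⁶ m.
Transfer ellipse a_t = (r₁ + r₂)/2 = 4.686×10⁶ m.
At r₁: circular v_c1 = √(μ/r₁) = 1641 m/s; transfer-perilune v_p = √[μ(2/r₁ − 1/a_t)] = 2083 m/s.
Δv₁ = v_p − v_c1 = 442.0 m/s.
At r₂: circular v_c2 = √(μ/r₂) = 805.9 m/s; transfer-apolune v_a = √[μ(2/r₂ − 1/a_t)] = 502.5 m/s.
Δv₂ = v_c2 − v_a = 303.5 m/s.
Total Δv = Δv₁ + Δv₂ = 745.5 m/s.

Δv_total ≈ 745.5 m/s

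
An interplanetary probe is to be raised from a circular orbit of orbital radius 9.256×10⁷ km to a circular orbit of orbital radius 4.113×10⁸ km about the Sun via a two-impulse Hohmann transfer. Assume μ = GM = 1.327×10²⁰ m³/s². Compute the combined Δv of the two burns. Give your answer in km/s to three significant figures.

r₁ = 9.256×10⁷ km = 9.256×10¹⁰ m.
r₂ = 4.113×10⁸ km = 4.113×10¹¹ m.
Transfer ellipse a_t = (r₁ + r₂)/2 = 2.519×10¹¹ m.
At r₁: circular v_c1 = √(μ/r₁) = 37860 m/s; transfer-perihelion v_p = √[μ(2/r₁ − 1/a_t)] = 48380 m/s.
Δv₁ = v_p − v_c1 = 10520 m/s.
At r₂: circular v_c2 = √(μ/r₂) = 17960 m/s; transfer-aphelion v_a = √[μ(2/r₂ − 1/a_t)] = 10890 m/s.
Δv₂ = v_c2 − v_a = 7075 m/s.
Total Δv = Δv₁ + Δv₂ = 17590 m/s = 17.59 km/s.

Δv_total ≈ 17.6 km/s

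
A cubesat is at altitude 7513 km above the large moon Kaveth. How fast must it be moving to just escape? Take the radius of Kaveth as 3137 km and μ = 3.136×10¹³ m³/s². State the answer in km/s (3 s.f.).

v_esc ≈ 2.43 km/s

r = 3137 + 7513 = 10650 km = 1.0650×10⁷ m.
Escape speed v_esc = √(2μ/r) = √(2 × 3.136×10¹³ / 1.065×10⁷) = √(5.889×10⁶) = 2427 m/s.
= 2.427 km/s.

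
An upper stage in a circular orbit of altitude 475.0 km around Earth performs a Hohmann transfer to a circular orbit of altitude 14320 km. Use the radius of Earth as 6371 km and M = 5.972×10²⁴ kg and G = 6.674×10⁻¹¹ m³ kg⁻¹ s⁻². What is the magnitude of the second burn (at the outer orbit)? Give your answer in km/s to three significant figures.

Δv ≈ 1.29 km/s

μ = GM = 6.674×10⁻¹¹ × 5.972×10²⁴ = 3.986×10¹⁴ m³/s².
r₁ = 6371 + 475.0 = 6846.0 km = 6.8460×10⁶ m.
r₂ = 6371 + 14320 = 20691 km = 2.0691×10⁷ m.
Transfer ellipse a_t = (r₁ + r₂)/2 = 1.377×10⁷ m.
At r₁: circular v_c1 = √(μ/r₁) = 7630 m/s; transfer-perigee v_p = √[μ(2/r₁ − 1/a_t)] = 9354 m/s.
At r₂: circular v_c2 = √(μ/r₂) = 4389 m/s; transfer-apogee v_a = √[μ(2/r₂ − 1/a_t)] = 3095 m/s.
Δv₂ = v_c2 − v_a = 1294 m/s.
= 1.294 km/s.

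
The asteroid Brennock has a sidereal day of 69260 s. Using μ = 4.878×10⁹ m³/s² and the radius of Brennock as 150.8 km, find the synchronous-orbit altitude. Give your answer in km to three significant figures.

h_sync ≈ 689 km

A synchronous orbit has period T, so by Kepler's third law a = (μT²/4π²)^(1/3).
μT²/4π² = 4.878×10⁹ × (6.926×10⁴)² / 39.48 = 5.927×10¹⁷ m³.
a = 8.400×10⁵ m = 840.01 km.
Altitude h = a − R = 840.01 − 150.8 = 689.21 km.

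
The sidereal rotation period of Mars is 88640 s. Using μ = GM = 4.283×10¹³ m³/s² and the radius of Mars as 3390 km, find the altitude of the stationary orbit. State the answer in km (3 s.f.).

h_sync ≈ 17000 km

A synchronous orbit has period T, so by Kepler's third law a = (μT²/4π²)^(1/3).
μT²/4π² = 4.283×10¹³ × (8.864×10⁴)² / 39.48 = 8.524×10²¹ m³.
a = 2.043×10⁷ m = 20428 km.
Altitude h = a − R = 20428 − 3390 = 17038 km.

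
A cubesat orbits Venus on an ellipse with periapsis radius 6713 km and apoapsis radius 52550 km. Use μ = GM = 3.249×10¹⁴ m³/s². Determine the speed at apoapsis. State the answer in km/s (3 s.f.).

v ≈ 1.18 km/s

Semi-major axis a = (r_p + r_a)/2 = 29632 km = 2.963×10⁷ m.
Vis-viva: v² = μ(2/r − 1/a) = 3.249×10¹⁴ × (3.806×10⁻⁸ − 3.375×10⁻⁸) = 1.401×10⁶ m²/s².
v = 1184 m/s = 1.184 km/s.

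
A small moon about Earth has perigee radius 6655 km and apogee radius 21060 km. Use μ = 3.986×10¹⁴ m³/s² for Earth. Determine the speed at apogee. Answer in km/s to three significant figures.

Semi-major axis a = (r_p + r_a)/2 = 13858 km = 1.386×10⁷ m.
Vis-viva: v² = μ(2/r − 1/a) = 3.986×10¹⁴ × (9.497×10⁻⁸ − 7.216×10⁻⁸) = 9.090×10⁶ m²/s².
v = 3015 m/s = 3.015 km/s.

v ≈ 3.01 km/s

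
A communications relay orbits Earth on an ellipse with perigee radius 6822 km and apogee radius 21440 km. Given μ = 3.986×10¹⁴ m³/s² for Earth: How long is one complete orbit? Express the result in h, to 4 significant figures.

T ≈ 4.644 h

Semi-major axis a = (r_p + r_a)/2 = (6822.0 + 21440)/2 = 14131 km = 1.413×10⁷ m.
By Kepler's third law T = 2π√(a³/μ) = 2π × 2.661×10³ = 1.672×10⁴ s.
= 4.644 h.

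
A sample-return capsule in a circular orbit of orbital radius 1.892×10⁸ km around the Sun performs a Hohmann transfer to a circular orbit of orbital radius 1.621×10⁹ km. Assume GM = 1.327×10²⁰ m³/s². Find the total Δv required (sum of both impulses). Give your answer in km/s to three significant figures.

r₁ = 1.892×10⁸ km = 1.892×10¹¹ m.
r₂ = 1.621×10⁹ km = 1.621×10¹² m.
Transfer ellipse a_t = (r₁ + r₂)/2 = 9.051×10¹¹ m.
At r₁: circular v_c1 = √(μ/r₁) = 26480 m/s; transfer-perihelion v_p = √[μ(2/r₁ − 1/a_t)] = 35440 m/s.
Δv₁ = v_p − v_c1 = 8959 m/s.
At r₂: circular v_c2 = √(μ/r₂) = 9048 m/s; transfer-aphelion v_a = √[μ(2/r₂ − 1/a_t)] = 4137 m/s.
Δv₂ = v_c2 − v_a = 4911 m/s.
Total Δv = Δv₁ + Δv₂ = 13870 m/s = 13.87 km/s.

Δv_total ≈ 13.9 km/s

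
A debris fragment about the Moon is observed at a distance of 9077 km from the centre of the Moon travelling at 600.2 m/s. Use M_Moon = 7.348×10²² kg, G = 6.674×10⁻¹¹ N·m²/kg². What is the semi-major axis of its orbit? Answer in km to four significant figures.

μ = GM = 6.674×10⁻¹¹ × 7.348×10²² = 4.904×10¹² m³/s².
r = 9.077×10⁶ m.
Vis-viva rearranged: 1/a = 2/r − v²/μ = 2.203×10⁻⁷ − 7.346×10⁻⁸ = 1.469×10⁻⁷ m⁻¹.
a = 6.808×10⁶ m = 6808.3 km.

a ≈ 6808 km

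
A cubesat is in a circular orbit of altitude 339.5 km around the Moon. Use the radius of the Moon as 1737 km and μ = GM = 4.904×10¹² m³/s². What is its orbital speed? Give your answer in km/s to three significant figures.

v ≈ 1.54 km/s

r = 1737 + 339.5 = 2076.5 km = 2.0765×10⁶ m.
For a circular orbit v = √(μ/r) = √(4.904×10¹² / 2.076×10⁶) = √(2.362×10⁶) = 1537 m/s.
That is 1.537 km/s.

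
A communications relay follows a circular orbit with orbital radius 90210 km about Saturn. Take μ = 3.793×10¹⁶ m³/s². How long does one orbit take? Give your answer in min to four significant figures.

T ≈ 460.7 min

r = 90210 km = 9.021×10⁷ m.
Kepler's third law: T = 2π√(r³/μ) = 2π√((9.021×10⁷)³ / 3.793×10¹⁶).
r³/μ = 1.935×10⁷ s², so T = 2π × 4.399×10³ = 2.764×10⁴ s.
Converting: 2.764×10⁴ s ÷ 60.00 = 460.7 min.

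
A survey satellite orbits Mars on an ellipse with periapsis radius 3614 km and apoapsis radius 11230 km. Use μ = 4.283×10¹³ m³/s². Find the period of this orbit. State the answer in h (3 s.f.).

T ≈ 5.39 h

Semi-major axis a = (r_p + r_a)/2 = (3614.0 + 11230)/2 = 7422.0 km = 7.422×10⁶ m.
By Kepler's third law T = 2π√(a³/μ) = 2π × 3.090×10³ = 1.941×10⁴ s.
= 5.392 h.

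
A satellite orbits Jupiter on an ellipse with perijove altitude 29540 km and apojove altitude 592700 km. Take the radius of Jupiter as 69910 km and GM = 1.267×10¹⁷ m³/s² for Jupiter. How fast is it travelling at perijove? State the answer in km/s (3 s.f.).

r_p = 69910 + 29540 = 99450 km = 9.9450×10⁷ m.
r_a = 69910 + 592700 = 662610 km = 6.6261×10⁸ m.
Semi-major axis a = (r_p + r_a)/2 = 3.8103×10⁵ km = 3.810×10⁸ m.
Vis-viva: v² = μ(2/r − 1/a) = 1.267×10¹⁷ × (2.011×10⁻⁸ − 2.624×10⁻⁹) = 2.215×10⁹ m²/s².
v = 47070 m/s = 47.07 km/s.

v ≈ 47.1 km/s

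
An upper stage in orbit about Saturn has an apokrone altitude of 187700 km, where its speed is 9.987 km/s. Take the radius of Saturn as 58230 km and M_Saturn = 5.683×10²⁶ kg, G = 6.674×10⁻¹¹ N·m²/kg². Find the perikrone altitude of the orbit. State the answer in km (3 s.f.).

perikrone altitude ≈ 59300 km

μ = GM = 6.674×10⁻¹¹ × 5.683×10²⁶ = 3.793×10¹⁶ m³/s².
r_a = 58230 + 187700 = 2.4593×10⁵ km = 2.459×10⁸ m.
Specific energy ε = v²/2 − μ/r = -1.044×10⁸ J/kg, so a = −μ/(2ε) = 1.817×10⁸ m.
The apsides satisfy r_p + r_a = 2a, so the perikrone radius is 2a − r_a = 1.175×10⁸ m = 1.1753×10⁵ km.
Perikrone altitude = 1.1753×10⁵ − 58230 = 59298 km.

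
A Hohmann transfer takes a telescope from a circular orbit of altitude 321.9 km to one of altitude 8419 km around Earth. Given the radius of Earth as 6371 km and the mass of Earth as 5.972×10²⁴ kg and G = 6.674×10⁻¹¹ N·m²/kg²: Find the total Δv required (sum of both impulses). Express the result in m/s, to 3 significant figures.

Δv_total ≈ 2430 m/s

μ = GM = 6.674×10⁻¹¹ × 5.972×10²⁴ = 3.986×10¹⁴ m³/s².
r₁ = 6371 + 321.9 = 6692.9 km = 6.6929×10⁶ m.
r₂ = 6371 + 8419 = 14790 km = 1.4790×10⁷ m.
Transfer ellipse a_t = (r₁ + r₂)/2 = 1.074×10⁷ m.
At r₁: circular v_c1 = √(μ/r₁) = 7717 m/s; transfer-perigee v_p = √[μ(2/r₁ − 1/a_t)] = 9055 m/s.
Δv₁ = v_p − v_c1 = 1338 m/s.
At r₂: circular v_c2 = √(μ/r₂) = 5191 m/s; transfer-apogee v_a = √[μ(2/r₂ − 1/a_t)] = 4098 m/s.
Δv₂ = v_c2 − v_a = 1093 m/s.
Total Δv = Δv₁ + Δv₂ = 2432 m/s.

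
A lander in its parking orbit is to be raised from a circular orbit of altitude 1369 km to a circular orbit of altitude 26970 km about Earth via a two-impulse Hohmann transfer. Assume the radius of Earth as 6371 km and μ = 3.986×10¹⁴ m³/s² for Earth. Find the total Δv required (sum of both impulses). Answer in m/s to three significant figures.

r₁ = 6371 + 1369 = 7740.0 km = 7.7400×10⁶ m.
r₂ = 6371 + 26970 = 33341 km = 3.3341×10⁷ m.
Transfer ellipse a_t = (r₁ + r₂)/2 = 2.054×10⁷ m.
At r₁: circular v_c1 = √(μ/r₁) = 7176 m/s; transfer-perigee v_p = √[μ(2/r₁ − 1/a_t)] = 9143 m/s.
Δv₁ = v_p − v_c1 = 1967 m/s.
At r₂: circular v_c2 = √(μ/r₂) = 3458 m/s; transfer-apogee v_a = √[μ(2/r₂ − 1/a_t)] = 2122 m/s.
Δv₂ = v_c2 − v_a = 1335 m/s.
Total Δv = Δv₁ + Δv₂ = 3302 m/s.

Δv_total ≈ 3300 m/s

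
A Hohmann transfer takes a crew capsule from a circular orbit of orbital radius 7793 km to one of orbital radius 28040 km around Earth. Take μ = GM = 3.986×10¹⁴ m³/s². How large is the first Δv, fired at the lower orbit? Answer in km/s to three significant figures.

Δv ≈ 1.80 km/s

r₁ = 7793 km = 7.793×10⁶ m.
r₂ = 28040 km = 2.804×10⁷ m.
Transfer ellipse a_t = (r₁ + r₂)/2 = 1.792×10⁷ m.
At r₁: circular v_c1 = √(μ/r₁) = 7152 m/s; transfer-perigee v_p = √[μ(2/r₁ − 1/a_t)] = 8947 m/s.
Δv₁ = v_p − v_c1 = 1795 m/s.
= 1.795 km/s.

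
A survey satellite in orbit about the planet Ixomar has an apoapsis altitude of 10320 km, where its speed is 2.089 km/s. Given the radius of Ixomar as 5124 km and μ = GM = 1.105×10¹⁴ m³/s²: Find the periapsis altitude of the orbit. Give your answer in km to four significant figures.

periapsis altitude ≈ 1652 km

r_a = 5124 + 10320 = 15444 km = 1.544×10⁷ m.
Specific energy ε = v²/2 − μ/r = -4.973×10⁶ J/kg, so a = −μ/(2ε) = 1.111×10⁷ m.
The apsides satisfy r_p + r_a = 2a, so the periapsis radius is 2a − r_a = 6.776×10⁶ m = 6776.3 km.
Periapsis altitude = 6776.3 − 5124 = 1652.3 km.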